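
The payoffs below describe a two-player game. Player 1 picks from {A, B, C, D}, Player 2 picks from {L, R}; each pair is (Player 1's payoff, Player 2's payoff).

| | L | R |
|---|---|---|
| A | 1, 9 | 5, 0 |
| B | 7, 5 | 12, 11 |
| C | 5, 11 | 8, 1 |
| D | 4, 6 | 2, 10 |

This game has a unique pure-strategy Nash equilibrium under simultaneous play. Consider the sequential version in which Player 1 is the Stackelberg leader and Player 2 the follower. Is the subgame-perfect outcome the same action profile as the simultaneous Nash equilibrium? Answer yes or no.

Work backward from Player 2's decision.
- A → Player 2 plays L (best of 9, 0); Player 1 gets 1.
- B → Player 2 plays R (best of 5, 11); Player 1 gets 12.
- C → Player 2 plays L (best of 11, 1); Player 1 gets 5.
- D → Player 2 plays R (best of 6, 10); Player 1 gets 2.
Among 1, 12, 5, 2, the best is 12 at B. Subgame-perfect outcome: (B, R) with payoffs (12, 11).
For the simultaneous game, intersect best replies.
Player 1's best replies: L→B; R→B.
Player 2's best replies: A→L; B→R; C→L; D→R.
The unique mutual best reply is (B, R), giving (12, 11).
Sequential outcome (B, R) coincides with the Nash profile (B, R).

yes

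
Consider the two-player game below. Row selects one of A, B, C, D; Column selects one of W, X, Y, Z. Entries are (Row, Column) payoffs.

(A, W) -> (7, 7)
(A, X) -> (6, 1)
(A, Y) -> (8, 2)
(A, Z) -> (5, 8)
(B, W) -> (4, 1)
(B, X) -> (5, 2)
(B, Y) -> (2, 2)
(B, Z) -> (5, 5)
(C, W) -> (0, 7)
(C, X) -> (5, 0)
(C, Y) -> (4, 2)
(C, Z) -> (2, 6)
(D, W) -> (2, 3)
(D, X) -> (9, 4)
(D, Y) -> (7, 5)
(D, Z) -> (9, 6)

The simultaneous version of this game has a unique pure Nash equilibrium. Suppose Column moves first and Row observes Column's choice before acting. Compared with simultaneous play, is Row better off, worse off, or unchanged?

worse off

Row best-responds to each possible Column move:
- W: BR = A, leader payoff 7.
- X: BR = D, leader payoff 4.
- Y: BR = A, leader payoff 2.
- Z: BR = D, leader payoff 6.
Among 7, 4, 2, 6, the best is 7 at W. Subgame-perfect outcome: (A, W) with payoffs (7, 7).
Under simultaneous play:
Row's best replies: W→A; X→D; Y→A; Z→D.
Column's best replies: A→Z; B→Z; C→W; D→Z.
Only (D, Z) has each player best-responding; Nash payoffs (9, 6).
Row earns 7 sequentially versus 9 at the Nash outcome: worse off.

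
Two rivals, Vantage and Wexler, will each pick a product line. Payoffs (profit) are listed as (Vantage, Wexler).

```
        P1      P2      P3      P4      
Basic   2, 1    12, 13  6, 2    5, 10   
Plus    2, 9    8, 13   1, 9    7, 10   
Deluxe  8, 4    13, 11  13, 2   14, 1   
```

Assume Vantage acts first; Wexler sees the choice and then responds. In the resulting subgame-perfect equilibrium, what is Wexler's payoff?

11

Backward induction with Vantage moving first.
- Basic → Wexler plays P2 (best of 1, 13, 2, 10); Vantage gets 12.
- Plus → Wexler plays P2 (best of 9, 13, 9, 10); Vantage gets 8.
- Deluxe → Wexler plays P2 (best of 4, 11, 2, 1); Vantage gets 13.
Among 12, 8, 13, the best is 13 at Deluxe. Subgame-perfect outcome: (Deluxe, P2) with payoffs (13, 11).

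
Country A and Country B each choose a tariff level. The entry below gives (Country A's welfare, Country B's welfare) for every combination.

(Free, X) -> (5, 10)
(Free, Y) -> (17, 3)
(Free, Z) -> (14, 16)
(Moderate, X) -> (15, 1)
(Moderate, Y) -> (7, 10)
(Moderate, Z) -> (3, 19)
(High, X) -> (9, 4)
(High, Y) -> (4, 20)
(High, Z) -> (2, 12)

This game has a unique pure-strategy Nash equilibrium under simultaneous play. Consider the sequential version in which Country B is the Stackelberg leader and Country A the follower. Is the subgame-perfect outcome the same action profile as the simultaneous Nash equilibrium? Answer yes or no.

Country A best-responds to each possible Country B move:
- X → Country A plays Moderate (best of 5, 15, 9); Country B gets 1.
- Y → Country A plays Free (best of 17, 7, 4); Country B gets 3.
- Z → Country A plays Free (best of 14, 3, 2); Country B gets 16.
Country B's induced payoffs are 1, 3, 16, so Country B commits to Z. Subgame-perfect outcome: (Free, Z) with payoffs (14, 16).
Under simultaneous play:
Country A's best replies: X→Moderate; Y→Free; Z→Free.
Country B's best replies: Free→Z; Moderate→Z; High→Y.
Only (Free, Z) has each player best-responding; Nash payoffs (14, 16).
Sequential outcome (Free, Z) coincides with the Nash profile (Free, Z).

yes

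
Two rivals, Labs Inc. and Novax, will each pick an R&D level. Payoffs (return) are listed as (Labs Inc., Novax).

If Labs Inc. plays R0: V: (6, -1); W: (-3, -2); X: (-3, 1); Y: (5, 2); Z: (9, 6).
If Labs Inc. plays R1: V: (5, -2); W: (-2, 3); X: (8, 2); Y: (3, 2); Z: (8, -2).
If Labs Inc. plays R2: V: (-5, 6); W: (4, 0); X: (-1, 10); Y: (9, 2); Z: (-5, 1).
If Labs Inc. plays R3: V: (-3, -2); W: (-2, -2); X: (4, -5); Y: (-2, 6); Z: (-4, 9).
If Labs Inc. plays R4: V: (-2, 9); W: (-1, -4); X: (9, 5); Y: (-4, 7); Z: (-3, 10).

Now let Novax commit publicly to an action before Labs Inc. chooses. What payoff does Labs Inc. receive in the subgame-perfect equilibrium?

Work backward from Labs Inc.'s decision.
- V → Labs Inc. plays R0 (best of 6, 5, -5, -3, -2); Novax gets -1.
- W → Labs Inc. plays R2 (best of -3, -2, 4, -2, -1); Novax gets 0.
- X → Labs Inc. plays R4 (best of -3, 8, -1, 4, 9); Novax gets 5.
- Y → Labs Inc. plays R2 (best of 5, 3, 9, -2, -4); Novax gets 2.
- Z → Labs Inc. plays R0 (best of 9, 8, -5, -4, -3); Novax gets 6.
Novax's induced payoffs are -1, 0, 5, 2, 6, so Novax commits to Z. Subgame-perfect outcome: (R0, Z) with payoffs (9, 6).

9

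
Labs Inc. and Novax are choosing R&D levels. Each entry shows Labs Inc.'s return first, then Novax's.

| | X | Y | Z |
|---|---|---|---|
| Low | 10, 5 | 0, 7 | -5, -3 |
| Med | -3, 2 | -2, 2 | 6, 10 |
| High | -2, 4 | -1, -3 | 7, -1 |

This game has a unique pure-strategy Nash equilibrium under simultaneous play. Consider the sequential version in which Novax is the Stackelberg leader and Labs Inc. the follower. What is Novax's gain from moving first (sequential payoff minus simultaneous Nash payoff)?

Work backward from Labs Inc.'s decision.
- X: Labs Inc. compares 10, -3, -2 and picks Low; Novax would get 5.
- Y: Labs Inc. compares 0, -2, -1 and picks Low; Novax would get 7.
- Z: Labs Inc. compares -5, 6, 7 and picks High; Novax would get -1.
Novax's induced payoffs are 5, 7, -1, so Novax commits to Y. Subgame-perfect outcome: (Low, Y) with payoffs (0, 7).
Under simultaneous play:
Labs Inc.'s best replies: X→Low; Y→Low; Z→High.
Novax's best replies: Low→Y; Med→Z; High→X.
Only (Low, Y) has each player best-responding; Nash payoffs (0, 7).
Novax's commitment gain: 7 − 7 = 0.

0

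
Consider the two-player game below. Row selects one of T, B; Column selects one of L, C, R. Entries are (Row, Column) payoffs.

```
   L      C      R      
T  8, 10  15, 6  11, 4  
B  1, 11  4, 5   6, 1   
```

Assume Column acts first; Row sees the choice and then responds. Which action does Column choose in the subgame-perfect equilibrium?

Row best-responds to each possible Column move:
- L: Row compares 8, 1 and picks T; Column would get 10.
- C: Row compares 15, 4 and picks T; Column would get 6.
- R: Row compares 11, 6 and picks T; Column would get 4.
Column's induced payoffs are 10, 6, 4, so Column commits to L. Subgame-perfect outcome: (T, L) with payoffs (8, 10).

L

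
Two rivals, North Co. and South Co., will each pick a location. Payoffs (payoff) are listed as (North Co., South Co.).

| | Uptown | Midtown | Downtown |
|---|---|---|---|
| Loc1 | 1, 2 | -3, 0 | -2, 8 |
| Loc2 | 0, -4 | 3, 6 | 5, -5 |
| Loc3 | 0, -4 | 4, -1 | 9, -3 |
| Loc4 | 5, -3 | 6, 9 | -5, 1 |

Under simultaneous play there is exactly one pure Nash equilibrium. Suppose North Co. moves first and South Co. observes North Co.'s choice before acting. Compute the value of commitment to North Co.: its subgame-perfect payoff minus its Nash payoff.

0

Backward induction with North Co. moving first.
- Loc1: BR = Downtown, leader payoff -2.
- Loc2: BR = Midtown, leader payoff 3.
- Loc3: BR = Midtown, leader payoff 4.
- Loc4: BR = Midtown, leader payoff 6.
Maximizing over -2, 3, 4, 6, North Co. chooses Loc4. Subgame-perfect outcome: (Loc4, Midtown) with payoffs (6, 9).
For the simultaneous game, intersect best replies.
North Co.'s best replies: Uptown→Loc4; Midtown→Loc4; Downtown→Loc3.
South Co.'s best replies: Loc1→Downtown; Loc2→Midtown; Loc3→Midtown; Loc4→Midtown.
Only (Loc4, Midtown) has each player best-responding; Nash payoffs (6, 9).
North Co.'s commitment gain: 6 − 6 = 0.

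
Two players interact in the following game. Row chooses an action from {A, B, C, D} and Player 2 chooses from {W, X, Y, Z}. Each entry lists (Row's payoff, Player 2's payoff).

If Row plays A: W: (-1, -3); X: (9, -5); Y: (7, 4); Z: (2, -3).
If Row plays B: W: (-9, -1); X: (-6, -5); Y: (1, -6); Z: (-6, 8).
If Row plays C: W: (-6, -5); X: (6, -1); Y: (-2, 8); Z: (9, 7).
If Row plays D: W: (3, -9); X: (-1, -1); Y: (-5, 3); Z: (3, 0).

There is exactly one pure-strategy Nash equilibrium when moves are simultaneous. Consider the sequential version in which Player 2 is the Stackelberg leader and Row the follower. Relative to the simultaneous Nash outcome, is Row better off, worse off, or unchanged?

better off

Backward induction with Player 2 moving first.
- W → Row plays D (best of -1, -9, -6, 3); Player 2 gets -9.
- X → Row plays A (best of 9, -6, 6, -1); Player 2 gets -5.
- Y → Row plays A (best of 7, 1, -2, -5); Player 2 gets 4.
- Z → Row plays C (best of 2, -6, 9, 3); Player 2 gets 7.
Player 2's induced payoffs are -9, -5, 4, 7, so Player 2 commits to Z. Subgame-perfect outcome: (C, Z) with payoffs (9, 7).
Now find the simultaneous Nash equilibrium.
Row's best replies: W→D; X→A; Y→A; Z→C.
Player 2's best replies: A→Y; B→Z; C→Y; D→Y.
Only (A, Y) has each player best-responding; Nash payoffs (7, 4).
Row earns 9 sequentially versus 7 at the Nash outcome: better off.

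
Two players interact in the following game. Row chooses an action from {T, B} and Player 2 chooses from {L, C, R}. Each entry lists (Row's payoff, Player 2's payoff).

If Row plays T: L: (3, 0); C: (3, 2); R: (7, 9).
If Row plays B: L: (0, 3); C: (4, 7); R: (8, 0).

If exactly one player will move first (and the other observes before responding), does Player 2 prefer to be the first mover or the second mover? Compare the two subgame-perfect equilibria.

second

If Row leads: Player 2's best replies are T→R, B→C; Row's induced payoffs 7, 4; outcome (T, R), payoffs (7, 9).
If Player 2 leads: Row's best replies are L→T, C→B, R→B; Player 2's induced payoffs 0, 7, 0; outcome (B, C), payoffs (4, 7).
Player 2 gets 7 moving first and 9 moving second, so Player 2 prefers to move second.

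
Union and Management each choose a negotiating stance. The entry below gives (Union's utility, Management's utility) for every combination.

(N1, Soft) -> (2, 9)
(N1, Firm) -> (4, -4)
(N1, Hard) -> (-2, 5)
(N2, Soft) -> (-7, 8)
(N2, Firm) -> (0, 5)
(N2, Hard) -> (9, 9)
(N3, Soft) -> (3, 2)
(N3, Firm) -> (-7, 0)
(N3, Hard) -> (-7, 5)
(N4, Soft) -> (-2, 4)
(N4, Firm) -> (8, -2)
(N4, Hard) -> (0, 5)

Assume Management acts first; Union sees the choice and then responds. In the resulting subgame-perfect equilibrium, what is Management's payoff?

Backward induction with Management moving first.
- Soft: BR = N3, leader payoff 2.
- Firm: BR = N4, leader payoff -2.
- Hard: BR = N2, leader payoff 9.
Management's induced payoffs are 2, -2, 9, so Management commits to Hard. Subgame-perfect outcome: (N2, Hard) with payoffs (9, 9).

9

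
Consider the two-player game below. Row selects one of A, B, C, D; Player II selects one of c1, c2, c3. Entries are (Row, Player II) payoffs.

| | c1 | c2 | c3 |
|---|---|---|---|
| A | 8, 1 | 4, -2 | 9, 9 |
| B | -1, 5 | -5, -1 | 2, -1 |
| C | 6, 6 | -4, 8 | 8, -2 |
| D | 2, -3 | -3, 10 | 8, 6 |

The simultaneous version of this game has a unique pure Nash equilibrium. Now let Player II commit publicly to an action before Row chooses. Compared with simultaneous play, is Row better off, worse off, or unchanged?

unchanged

Work backward from Row's decision.
- c1 → Row plays A (best of 8, -1, 6, 2); Player II gets 1.
- c2 → Row plays A (best of 4, -5, -4, -3); Player II gets -2.
- c3 → Row plays A (best of 9, 2, 8, 8); Player II gets 9.
Maximizing over 1, -2, 9, Player II chooses c3. Subgame-perfect outcome: (A, c3) with payoffs (9, 9).
Now find the simultaneous Nash equilibrium.
Row's best replies: c1→A; c2→A; c3→A.
Player II's best replies: A→c3; B→c1; C→c2; D→c2.
The unique mutual best reply is (A, c3), giving (9, 9).
Row earns 9 sequentially versus 9 at the Nash outcome: unchanged.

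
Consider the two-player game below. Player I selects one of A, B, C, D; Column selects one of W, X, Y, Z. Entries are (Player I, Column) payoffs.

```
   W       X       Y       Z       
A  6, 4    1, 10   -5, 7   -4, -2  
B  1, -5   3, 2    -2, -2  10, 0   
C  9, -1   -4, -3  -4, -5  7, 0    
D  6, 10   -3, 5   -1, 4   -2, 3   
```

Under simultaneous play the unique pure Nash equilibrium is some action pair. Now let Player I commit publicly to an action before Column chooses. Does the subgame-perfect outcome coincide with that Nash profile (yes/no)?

Solve by backward induction (Player I leads).
- A: BR = X, leader payoff 1.
- B: BR = X, leader payoff 3.
- C: BR = Z, leader payoff 7.
- D: BR = W, leader payoff 6.
Maximizing over 1, 3, 7, 6, Player I chooses C. Subgame-perfect outcome: (C, Z) with payoffs (7, 0).
Under simultaneous play:
Player I's best replies: W→C; X→B; Y→D; Z→B.
Column's best replies: A→X; B→X; C→Z; D→W.
The unique mutual best reply is (B, X), giving (3, 2).
Sequential outcome (C, Z) differs from the Nash profile (B, X).

no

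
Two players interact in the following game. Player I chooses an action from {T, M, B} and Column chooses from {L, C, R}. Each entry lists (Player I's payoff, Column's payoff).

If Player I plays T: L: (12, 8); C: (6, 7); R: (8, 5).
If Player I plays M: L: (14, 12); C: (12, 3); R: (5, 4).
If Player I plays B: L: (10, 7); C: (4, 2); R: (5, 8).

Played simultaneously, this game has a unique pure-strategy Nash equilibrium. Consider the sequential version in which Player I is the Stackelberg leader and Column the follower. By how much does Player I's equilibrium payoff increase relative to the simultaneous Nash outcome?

0

Solve by backward induction (Player I leads).
- T: Column compares 8, 7, 5 and picks L; Player I would get 12.
- M: Column compares 12, 3, 4 and picks L; Player I would get 14.
- B: Column compares 7, 2, 8 and picks R; Player I would get 5.
Maximizing over 12, 14, 5, Player I chooses M. Subgame-perfect outcome: (M, L) with payoffs (14, 12).
For the simultaneous game, intersect best replies.
Player I's best replies: L→M; C→M; R→T.
Column's best replies: T→L; M→L; B→R.
The unique mutual best reply is (M, L), giving (14, 12).
Player I's commitment gain: 14 − 14 = 0.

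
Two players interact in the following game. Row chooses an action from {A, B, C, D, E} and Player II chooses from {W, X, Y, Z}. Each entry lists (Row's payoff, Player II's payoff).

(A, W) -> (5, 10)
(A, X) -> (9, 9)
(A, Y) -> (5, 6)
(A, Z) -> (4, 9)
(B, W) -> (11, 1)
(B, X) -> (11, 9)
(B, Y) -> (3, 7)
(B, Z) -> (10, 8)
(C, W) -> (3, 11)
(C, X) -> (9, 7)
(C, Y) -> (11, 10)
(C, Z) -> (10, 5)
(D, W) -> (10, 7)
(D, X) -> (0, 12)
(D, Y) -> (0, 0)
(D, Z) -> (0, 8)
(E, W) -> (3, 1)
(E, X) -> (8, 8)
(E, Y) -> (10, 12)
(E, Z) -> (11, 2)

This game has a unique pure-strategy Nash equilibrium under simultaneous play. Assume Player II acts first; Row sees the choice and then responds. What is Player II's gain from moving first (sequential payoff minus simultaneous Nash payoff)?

1

Work backward from Row's decision.
- W: BR = B, leader payoff 1.
- X: BR = B, leader payoff 9.
- Y: BR = C, leader payoff 10.
- Z: BR = E, leader payoff 2.
Maximizing over 1, 9, 10, 2, Player II chooses Y. Subgame-perfect outcome: (C, Y) with payoffs (11, 10).
Now find the simultaneous Nash equilibrium.
Row's best replies: W→B; X→B; Y→C; Z→E.
Player II's best replies: A→W; B→X; C→W; D→X; E→Y.
The unique mutual best reply is (B, X), giving (11, 9).
Player II's commitment gain: 10 − 9 = 1.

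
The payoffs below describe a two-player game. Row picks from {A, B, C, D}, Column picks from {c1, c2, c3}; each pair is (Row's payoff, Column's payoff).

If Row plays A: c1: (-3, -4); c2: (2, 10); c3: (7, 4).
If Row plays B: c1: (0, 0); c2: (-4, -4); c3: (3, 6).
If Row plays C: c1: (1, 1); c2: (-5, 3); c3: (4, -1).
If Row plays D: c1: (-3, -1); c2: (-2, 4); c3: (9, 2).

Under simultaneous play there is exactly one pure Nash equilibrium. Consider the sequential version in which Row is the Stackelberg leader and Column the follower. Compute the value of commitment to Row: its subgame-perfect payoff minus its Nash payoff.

1

Work backward from Column's decision.
- A: BR = c2, leader payoff 2.
- B: BR = c3, leader payoff 3.
- C: BR = c2, leader payoff -5.
- D: BR = c2, leader payoff -2.
Among 2, 3, -5, -2, the best is 3 at B. Subgame-perfect outcome: (B, c3) with payoffs (3, 6).
Under simultaneous play:
Row's best replies: c1→C; c2→A; c3→D.
Column's best replies: A→c2; B→c3; C→c2; D→c2.
Only (A, c2) has each player best-responding; Nash payoffs (2, 10).
Row's commitment gain: 3 − 2 = 1.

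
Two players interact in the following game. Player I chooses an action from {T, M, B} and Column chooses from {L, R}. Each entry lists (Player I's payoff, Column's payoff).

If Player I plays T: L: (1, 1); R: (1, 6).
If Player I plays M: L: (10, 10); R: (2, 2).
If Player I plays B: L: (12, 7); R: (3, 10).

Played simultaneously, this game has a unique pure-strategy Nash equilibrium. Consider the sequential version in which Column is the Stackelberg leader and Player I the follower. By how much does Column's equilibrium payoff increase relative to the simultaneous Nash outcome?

0

Solve by backward induction (Column leads).
- L → Player I plays B (best of 1, 10, 12); Column gets 7.
- R → Player I plays B (best of 1, 2, 3); Column gets 10.
Maximizing over 7, 10, Column chooses R. Subgame-perfect outcome: (B, R) with payoffs (3, 10).
Under simultaneous play:
Player I's best replies: L→B; R→B.
Column's best replies: T→R; M→L; B→R.
The unique mutual best reply is (B, R), giving (3, 10).
Column's commitment gain: 10 − 10 = 0.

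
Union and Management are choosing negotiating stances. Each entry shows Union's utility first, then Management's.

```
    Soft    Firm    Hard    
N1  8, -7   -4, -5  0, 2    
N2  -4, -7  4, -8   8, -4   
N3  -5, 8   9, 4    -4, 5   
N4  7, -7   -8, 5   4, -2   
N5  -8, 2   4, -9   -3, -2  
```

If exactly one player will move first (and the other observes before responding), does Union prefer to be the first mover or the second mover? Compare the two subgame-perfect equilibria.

second

If Union leads: Management's best replies are N1→Hard, N2→Hard, N3→Soft, N4→Firm, N5→Soft; Union's induced payoffs 0, 8, -5, -8, -8; outcome (N2, Hard), payoffs (8, -4).
If Management leads: Union's best replies are Soft→N1, Firm→N3, Hard→N2; Management's induced payoffs -7, 4, -4; outcome (N3, Firm), payoffs (9, 4).
Union gets 8 moving first and 9 moving second, so Union prefers to move second.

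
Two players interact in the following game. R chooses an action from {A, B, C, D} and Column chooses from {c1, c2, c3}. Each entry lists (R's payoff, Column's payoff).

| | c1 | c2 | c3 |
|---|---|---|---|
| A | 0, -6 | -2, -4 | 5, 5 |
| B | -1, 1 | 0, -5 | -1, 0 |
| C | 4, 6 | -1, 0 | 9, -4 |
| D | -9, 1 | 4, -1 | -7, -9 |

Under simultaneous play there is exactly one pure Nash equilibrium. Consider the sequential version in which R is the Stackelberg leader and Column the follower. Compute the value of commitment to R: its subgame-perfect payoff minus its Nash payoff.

Column best-responds to each possible R move:
- A: BR = c3, leader payoff 5.
- B: BR = c1, leader payoff -1.
- C: BR = c1, leader payoff 4.
- D: BR = c1, leader payoff -9.
R's induced payoffs are 5, -1, 4, -9, so R commits to A. Subgame-perfect outcome: (A, c3) with payoffs (5, 5).
Under simultaneous play:
R's best replies: c1→C; c2→D; c3→C.
Column's best replies: A→c3; B→c1; C→c1; D→c1.
Only (C, c1) has each player best-responding; Nash payoffs (4, 6).
R's commitment gain: 5 − 4 = 1.

1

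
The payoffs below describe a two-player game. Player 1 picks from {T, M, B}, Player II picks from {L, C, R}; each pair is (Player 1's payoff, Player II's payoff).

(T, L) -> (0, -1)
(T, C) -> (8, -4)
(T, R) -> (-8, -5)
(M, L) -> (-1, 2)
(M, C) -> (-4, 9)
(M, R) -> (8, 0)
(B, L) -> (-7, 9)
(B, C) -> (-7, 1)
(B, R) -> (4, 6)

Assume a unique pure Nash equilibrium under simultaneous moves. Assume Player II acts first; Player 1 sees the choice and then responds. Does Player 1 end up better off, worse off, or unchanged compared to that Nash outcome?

Solve by backward induction (Player II leads).
- L → Player 1 plays T (best of 0, -1, -7); Player II gets -1.
- C → Player 1 plays T (best of 8, -4, -7); Player II gets -4.
- R → Player 1 plays M (best of -8, 8, 4); Player II gets 0.
Player II's induced payoffs are -1, -4, 0, so Player II commits to R. Subgame-perfect outcome: (M, R) with payoffs (8, 0).
Now find the simultaneous Nash equilibrium.
Player 1's best replies: L→T; C→T; R→M.
Player II's best replies: T→L; M→C; B→L.
The unique mutual best reply is (T, L), giving (0, -1).
Player 1 earns 8 sequentially versus 0 at the Nash outcome: better off.

better off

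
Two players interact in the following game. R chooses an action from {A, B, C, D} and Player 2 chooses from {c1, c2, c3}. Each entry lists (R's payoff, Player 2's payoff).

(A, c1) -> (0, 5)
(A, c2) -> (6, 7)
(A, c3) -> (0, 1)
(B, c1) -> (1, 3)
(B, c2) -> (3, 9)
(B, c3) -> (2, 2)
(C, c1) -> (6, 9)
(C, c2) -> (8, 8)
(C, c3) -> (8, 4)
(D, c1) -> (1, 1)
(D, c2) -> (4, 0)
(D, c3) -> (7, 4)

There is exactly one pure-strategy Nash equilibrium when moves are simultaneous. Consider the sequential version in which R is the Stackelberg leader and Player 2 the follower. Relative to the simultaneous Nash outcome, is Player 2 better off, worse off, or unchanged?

worse off

Work backward from Player 2's decision.
- A: BR = c2, leader payoff 6.
- B: BR = c2, leader payoff 3.
- C: BR = c1, leader payoff 6.
- D: BR = c3, leader payoff 7.
Among 6, 3, 6, 7, the best is 7 at D. Subgame-perfect outcome: (D, c3) with payoffs (7, 4).
Now find the simultaneous Nash equilibrium.
R's best replies: c1→C; c2→C; c3→C.
Player 2's best replies: A→c2; B→c2; C→c1; D→c3.
Only (C, c1) has each player best-responding; Nash payoffs (6, 9).
Player 2 earns 4 sequentially versus 9 at the Nash outcome: worse off.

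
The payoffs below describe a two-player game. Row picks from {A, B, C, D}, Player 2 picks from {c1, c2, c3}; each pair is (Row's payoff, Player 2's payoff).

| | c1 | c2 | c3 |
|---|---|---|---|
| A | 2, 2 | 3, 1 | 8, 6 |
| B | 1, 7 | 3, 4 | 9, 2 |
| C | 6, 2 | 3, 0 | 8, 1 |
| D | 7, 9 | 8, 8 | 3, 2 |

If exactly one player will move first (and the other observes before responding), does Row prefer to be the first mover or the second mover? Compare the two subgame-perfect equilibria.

first

If Row leads: Player 2's best replies are A→c3, B→c1, C→c1, D→c1; Row's induced payoffs 8, 1, 6, 7; outcome (A, c3), payoffs (8, 6).
If Player 2 leads: Row's best replies are c1→D, c2→D, c3→B; Player 2's induced payoffs 9, 8, 2; outcome (D, c1), payoffs (7, 9).
Row gets 8 moving first and 7 moving second, so Row prefers to move first.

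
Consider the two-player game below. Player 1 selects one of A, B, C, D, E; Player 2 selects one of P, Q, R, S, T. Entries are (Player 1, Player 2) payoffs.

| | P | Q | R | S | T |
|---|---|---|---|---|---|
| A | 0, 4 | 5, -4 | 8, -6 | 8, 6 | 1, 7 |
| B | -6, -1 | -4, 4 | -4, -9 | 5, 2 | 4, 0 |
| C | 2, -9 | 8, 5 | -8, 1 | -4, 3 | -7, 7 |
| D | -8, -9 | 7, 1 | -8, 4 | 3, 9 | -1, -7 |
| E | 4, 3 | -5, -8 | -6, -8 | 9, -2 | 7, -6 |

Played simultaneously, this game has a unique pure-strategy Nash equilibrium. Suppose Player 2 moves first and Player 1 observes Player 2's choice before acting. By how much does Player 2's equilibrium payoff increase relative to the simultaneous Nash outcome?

2

Player 1 best-responds to each possible Player 2 move:
- P: BR = E, leader payoff 3.
- Q: BR = C, leader payoff 5.
- R: BR = A, leader payoff -6.
- S: BR = E, leader payoff -2.
- T: BR = E, leader payoff -6.
Maximizing over 3, 5, -6, -2, -6, Player 2 chooses Q. Subgame-perfect outcome: (C, Q) with payoffs (8, 5).
Under simultaneous play:
Player 1's best replies: P→E; Q→C; R→A; S→E; T→E.
Player 2's best replies: A→T; B→Q; C→T; D→S; E→P.
Only (E, P) has each player best-responding; Nash payoffs (4, 3).
Player 2's commitment gain: 5 − 3 = 2.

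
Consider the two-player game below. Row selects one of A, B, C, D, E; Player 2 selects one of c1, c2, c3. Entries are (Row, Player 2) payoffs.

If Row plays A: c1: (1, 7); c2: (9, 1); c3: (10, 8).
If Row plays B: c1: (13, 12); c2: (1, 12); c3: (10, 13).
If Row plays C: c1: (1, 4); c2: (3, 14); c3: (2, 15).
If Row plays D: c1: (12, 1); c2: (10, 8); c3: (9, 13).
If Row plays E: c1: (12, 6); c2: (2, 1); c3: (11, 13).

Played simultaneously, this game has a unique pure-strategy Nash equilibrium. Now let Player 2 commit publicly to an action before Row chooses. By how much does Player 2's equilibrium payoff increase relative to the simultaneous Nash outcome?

0

Backward induction with Player 2 moving first.
- c1 → Row plays B (best of 1, 13, 1, 12, 12); Player 2 gets 12.
- c2 → Row plays D (best of 9, 1, 3, 10, 2); Player 2 gets 8.
- c3 → Row plays E (best of 10, 10, 2, 9, 11); Player 2 gets 13.
Among 12, 8, 13, the best is 13 at c3. Subgame-perfect outcome: (E, c3) with payoffs (11, 13).
Under simultaneous play:
Row's best replies: c1→B; c2→D; c3→E.
Player 2's best replies: A→c3; B→c3; C→c3; D→c3; E→c3.
The unique mutual best reply is (E, c3), giving (11, 13).
Player 2's commitment gain: 13 − 13 = 0.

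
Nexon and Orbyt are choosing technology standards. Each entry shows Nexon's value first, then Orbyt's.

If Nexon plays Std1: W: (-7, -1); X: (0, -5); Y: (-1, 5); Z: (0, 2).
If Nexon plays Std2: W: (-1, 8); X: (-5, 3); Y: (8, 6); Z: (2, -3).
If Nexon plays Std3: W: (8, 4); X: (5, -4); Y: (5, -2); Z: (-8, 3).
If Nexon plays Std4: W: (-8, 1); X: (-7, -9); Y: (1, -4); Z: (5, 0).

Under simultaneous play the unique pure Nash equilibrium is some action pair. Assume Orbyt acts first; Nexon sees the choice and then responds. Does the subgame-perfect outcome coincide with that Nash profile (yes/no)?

no

Backward induction with Orbyt moving first.
- W → Nexon plays Std3 (best of -7, -1, 8, -8); Orbyt gets 4.
- X → Nexon plays Std3 (best of 0, -5, 5, -7); Orbyt gets -4.
- Y → Nexon plays Std2 (best of -1, 8, 5, 1); Orbyt gets 6.
- Z → Nexon plays Std4 (best of 0, 2, -8, 5); Orbyt gets 0.
Among 4, -4, 6, 0, the best is 6 at Y. Subgame-perfect outcome: (Std2, Y) with payoffs (8, 6).
Under simultaneous play:
Nexon's best replies: W→Std3; X→Std3; Y→Std2; Z→Std4.
Orbyt's best replies: Std1→Y; Std2→W; Std3→W; Std4→W.
The unique mutual best reply is (Std3, W), giving (8, 4).
Sequential outcome (Std2, Y) differs from the Nash profile (Std3, W).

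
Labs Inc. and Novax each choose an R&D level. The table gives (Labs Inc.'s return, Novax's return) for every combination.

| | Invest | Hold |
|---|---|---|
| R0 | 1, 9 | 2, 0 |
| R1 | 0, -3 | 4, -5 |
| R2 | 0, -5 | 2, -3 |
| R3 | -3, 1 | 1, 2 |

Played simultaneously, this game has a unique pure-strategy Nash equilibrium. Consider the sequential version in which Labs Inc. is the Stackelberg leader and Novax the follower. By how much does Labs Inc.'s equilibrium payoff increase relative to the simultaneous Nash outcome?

1

Novax best-responds to each possible Labs Inc. move:
- R0: BR = Invest, leader payoff 1.
- R1: BR = Invest, leader payoff 0.
- R2: BR = Hold, leader payoff 2.
- R3: BR = Hold, leader payoff 1.
Maximizing over 1, 0, 2, 1, Labs Inc. chooses R2. Subgame-perfect outcome: (R2, Hold) with payoffs (2, -3).
Under simultaneous play:
Labs Inc.'s best replies: Invest→R0; Hold→R1.
Novax's best replies: R0→Invest; R1→Invest; R2→Hold; R3→Hold.
The unique mutual best reply is (R0, Invest), giving (1, 9).
Labs Inc.'s commitment gain: 2 − 1 = 1.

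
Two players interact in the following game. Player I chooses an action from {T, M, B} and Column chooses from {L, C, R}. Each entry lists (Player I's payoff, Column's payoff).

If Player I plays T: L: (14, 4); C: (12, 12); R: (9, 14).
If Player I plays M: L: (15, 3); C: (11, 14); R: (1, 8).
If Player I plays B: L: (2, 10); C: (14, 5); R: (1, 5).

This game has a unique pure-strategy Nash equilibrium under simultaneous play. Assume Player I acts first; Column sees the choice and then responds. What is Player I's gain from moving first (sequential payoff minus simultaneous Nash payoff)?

Solve by backward induction (Player I leads).
- T: BR = R, leader payoff 9.
- M: BR = C, leader payoff 11.
- B: BR = L, leader payoff 2.
Player I's induced payoffs are 9, 11, 2, so Player I commits to M. Subgame-perfect outcome: (M, C) with payoffs (11, 14).
For the simultaneous game, intersect best replies.
Player I's best replies: L→M; C→B; R→T.
Column's best replies: T→R; M→C; B→L.
Only (T, R) has each player best-responding; Nash payoffs (9, 14).
Player I's commitment gain: 11 − 9 = 2.

2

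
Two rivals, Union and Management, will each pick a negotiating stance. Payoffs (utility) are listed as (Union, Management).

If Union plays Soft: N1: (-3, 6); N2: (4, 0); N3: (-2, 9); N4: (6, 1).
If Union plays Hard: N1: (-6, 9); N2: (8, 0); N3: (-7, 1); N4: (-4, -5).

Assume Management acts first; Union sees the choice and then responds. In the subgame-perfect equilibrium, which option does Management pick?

Work backward from Union's decision.
- N1: BR = Soft, leader payoff 6.
- N2: BR = Hard, leader payoff 0.
- N3: BR = Soft, leader payoff 9.
- N4: BR = Soft, leader payoff 1.
Management's induced payoffs are 6, 0, 9, 1, so Management commits to N3. Subgame-perfect outcome: (Soft, N3) with payoffs (-2, 9).

N3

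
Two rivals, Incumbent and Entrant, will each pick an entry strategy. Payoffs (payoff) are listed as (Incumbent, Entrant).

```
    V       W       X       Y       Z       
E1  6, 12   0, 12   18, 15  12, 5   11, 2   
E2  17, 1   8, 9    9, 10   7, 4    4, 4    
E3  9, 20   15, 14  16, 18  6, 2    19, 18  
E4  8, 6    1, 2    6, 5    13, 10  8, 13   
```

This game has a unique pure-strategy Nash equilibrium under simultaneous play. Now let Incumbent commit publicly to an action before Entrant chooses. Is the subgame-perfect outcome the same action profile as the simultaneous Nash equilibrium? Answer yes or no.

yes

Backward induction with Incumbent moving first.
- E1: BR = X, leader payoff 18.
- E2: BR = X, leader payoff 9.
- E3: BR = V, leader payoff 9.
- E4: BR = Z, leader payoff 8.
Among 18, 9, 9, 8, the best is 18 at E1. Subgame-perfect outcome: (E1, X) with payoffs (18, 15).
Under simultaneous play:
Incumbent's best replies: V→E2; W→E3; X→E1; Y→E4; Z→E3.
Entrant's best replies: E1→X; E2→X; E3→V; E4→Z.
Only (E1, X) has each player best-responding; Nash payoffs (18, 15).
Sequential outcome (E1, X) coincides with the Nash profile (E1, X).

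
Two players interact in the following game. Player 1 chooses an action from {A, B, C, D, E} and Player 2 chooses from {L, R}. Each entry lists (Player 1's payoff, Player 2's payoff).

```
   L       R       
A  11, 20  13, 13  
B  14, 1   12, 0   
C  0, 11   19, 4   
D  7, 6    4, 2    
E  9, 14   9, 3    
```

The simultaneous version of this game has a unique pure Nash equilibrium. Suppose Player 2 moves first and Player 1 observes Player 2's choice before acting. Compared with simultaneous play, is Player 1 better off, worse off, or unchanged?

Player 1 best-responds to each possible Player 2 move:
- L: Player 1 compares 11, 14, 0, 7, 9 and picks B; Player 2 would get 1.
- R: Player 1 compares 13, 12, 19, 4, 9 and picks C; Player 2 would get 4.
Among 1, 4, the best is 4 at R. Subgame-perfect outcome: (C, R) with payoffs (19, 4).
For the simultaneous game, intersect best replies.
Player 1's best replies: L→B; R→C.
Player 2's best replies: A→L; B→L; C→L; D→L; E→L.
The unique mutual best reply is (B, L), giving (14, 1).
Player 1 earns 19 sequentially versus 14 at the Nash outcome: better off.

better off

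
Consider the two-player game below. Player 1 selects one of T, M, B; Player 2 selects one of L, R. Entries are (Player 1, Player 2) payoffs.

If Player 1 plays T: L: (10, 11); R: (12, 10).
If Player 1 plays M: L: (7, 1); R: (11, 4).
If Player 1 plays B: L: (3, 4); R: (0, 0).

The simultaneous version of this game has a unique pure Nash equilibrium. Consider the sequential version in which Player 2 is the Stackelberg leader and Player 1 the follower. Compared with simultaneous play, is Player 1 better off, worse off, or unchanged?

Solve by backward induction (Player 2 leads).
- L: BR = T, leader payoff 11.
- R: BR = T, leader payoff 10.
Player 2's induced payoffs are 11, 10, so Player 2 commits to L. Subgame-perfect outcome: (T, L) with payoffs (10, 11).
Under simultaneous play:
Player 1's best replies: L→T; R→T.
Player 2's best replies: T→L; M→R; B→L.
The unique mutual best reply is (T, L), giving (10, 11).
Player 1 earns 10 sequentially versus 10 at the Nash outcome: unchanged.

unchanged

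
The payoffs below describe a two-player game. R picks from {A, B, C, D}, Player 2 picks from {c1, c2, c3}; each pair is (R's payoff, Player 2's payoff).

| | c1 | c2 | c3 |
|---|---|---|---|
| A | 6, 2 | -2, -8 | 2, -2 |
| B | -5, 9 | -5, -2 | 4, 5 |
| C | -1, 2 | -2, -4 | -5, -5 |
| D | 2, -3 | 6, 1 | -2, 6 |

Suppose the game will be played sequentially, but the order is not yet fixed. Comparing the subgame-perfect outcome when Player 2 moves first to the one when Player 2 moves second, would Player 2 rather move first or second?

If R leads: Player 2's best replies are A→c1, B→c1, C→c1, D→c3; R's induced payoffs 6, -5, -1, -2; outcome (A, c1), payoffs (6, 2).
If Player 2 leads: R's best replies are c1→A, c2→D, c3→B; Player 2's induced payoffs 2, 1, 5; outcome (B, c3), payoffs (4, 5).
Player 2 gets 5 moving first and 2 moving second, so Player 2 prefers to move first.

first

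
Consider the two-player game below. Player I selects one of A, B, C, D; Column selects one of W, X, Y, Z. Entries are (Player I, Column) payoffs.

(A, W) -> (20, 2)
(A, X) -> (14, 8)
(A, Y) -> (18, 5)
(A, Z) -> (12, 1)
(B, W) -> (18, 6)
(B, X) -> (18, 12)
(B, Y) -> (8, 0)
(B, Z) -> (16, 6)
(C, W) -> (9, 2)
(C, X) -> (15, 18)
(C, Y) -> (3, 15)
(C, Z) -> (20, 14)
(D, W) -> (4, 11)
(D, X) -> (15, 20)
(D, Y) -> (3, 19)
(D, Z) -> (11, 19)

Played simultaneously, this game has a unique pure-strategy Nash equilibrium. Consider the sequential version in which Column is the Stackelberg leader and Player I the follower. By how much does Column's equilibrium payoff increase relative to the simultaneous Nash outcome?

2

Solve by backward induction (Column leads).
- W: Player I compares 20, 18, 9, 4 and picks A; Column would get 2.
- X: Player I compares 14, 18, 15, 15 and picks B; Column would get 12.
- Y: Player I compares 18, 8, 3, 3 and picks A; Column would get 5.
- Z: Player I compares 12, 16, 20, 11 and picks C; Column would get 14.
Among 2, 12, 5, 14, the best is 14 at Z. Subgame-perfect outcome: (C, Z) with payoffs (20, 14).
Now find the simultaneous Nash equilibrium.
Player I's best replies: W→A; X→B; Y→A; Z→C.
Column's best replies: A→X; B→X; C→X; D→X.
The unique mutual best reply is (B, X), giving (18, 12).
Column's commitment gain: 14 − 12 = 2.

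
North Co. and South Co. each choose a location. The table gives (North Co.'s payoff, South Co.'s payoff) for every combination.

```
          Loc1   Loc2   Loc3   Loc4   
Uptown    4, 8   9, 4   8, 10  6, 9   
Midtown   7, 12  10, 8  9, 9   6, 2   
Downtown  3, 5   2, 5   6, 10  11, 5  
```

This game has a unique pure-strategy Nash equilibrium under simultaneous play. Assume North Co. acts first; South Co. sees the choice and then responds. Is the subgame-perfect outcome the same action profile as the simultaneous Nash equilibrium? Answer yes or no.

Backward induction with North Co. moving first.
- Uptown: South Co. compares 8, 4, 10, 9 and picks Loc3; North Co. would get 8.
- Midtown: South Co. compares 12, 8, 9, 2 and picks Loc1; North Co. would get 7.
- Downtown: South Co. compares 5, 5, 10, 5 and picks Loc3; North Co. would get 6.
North Co.'s induced payoffs are 8, 7, 6, so North Co. commits to Uptown. Subgame-perfect outcome: (Uptown, Loc3) with payoffs (8, 10).
Now find the simultaneous Nash equilibrium.
North Co.'s best replies: Loc1→Midtown; Loc2→Midtown; Loc3→Midtown; Loc4→Downtown.
South Co.'s best replies: Uptown→Loc3; Midtown→Loc1; Downtown→Loc3.
Only (Midtown, Loc1) has each player best-responding; Nash payoffs (7, 12).
Sequential outcome (Uptown, Loc3) differs from the Nash profile (Midtown, Loc1).

no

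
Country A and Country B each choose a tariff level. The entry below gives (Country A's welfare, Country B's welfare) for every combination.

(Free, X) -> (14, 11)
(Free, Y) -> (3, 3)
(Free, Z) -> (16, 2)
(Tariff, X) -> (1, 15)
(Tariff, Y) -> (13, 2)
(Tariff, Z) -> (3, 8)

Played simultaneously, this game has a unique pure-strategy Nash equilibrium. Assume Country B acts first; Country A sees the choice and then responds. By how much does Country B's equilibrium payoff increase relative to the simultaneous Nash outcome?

Backward induction with Country B moving first.
- X → Country A plays Free (best of 14, 1); Country B gets 11.
- Y → Country A plays Tariff (best of 3, 13); Country B gets 2.
- Z → Country A plays Free (best of 16, 3); Country B gets 2.
Country B's induced payoffs are 11, 2, 2, so Country B commits to X. Subgame-perfect outcome: (Free, X) with payoffs (14, 11).
For the simultaneous game, intersect best replies.
Country A's best replies: X→Free; Y→Tariff; Z→Free.
Country B's best replies: Free→X; Tariff→X.
The unique mutual best reply is (Free, X), giving (14, 11).
Country B's commitment gain: 11 − 11 = 0.

0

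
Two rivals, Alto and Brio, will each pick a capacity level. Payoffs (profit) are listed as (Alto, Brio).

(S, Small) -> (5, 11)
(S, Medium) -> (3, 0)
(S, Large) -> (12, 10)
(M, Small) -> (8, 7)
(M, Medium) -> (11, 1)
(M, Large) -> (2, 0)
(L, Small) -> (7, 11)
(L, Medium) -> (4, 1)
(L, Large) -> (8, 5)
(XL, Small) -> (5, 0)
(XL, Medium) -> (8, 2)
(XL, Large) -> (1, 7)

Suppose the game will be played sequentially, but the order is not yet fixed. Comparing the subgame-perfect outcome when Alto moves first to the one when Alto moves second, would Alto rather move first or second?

If Alto leads: Brio's best replies are S→Small, M→Small, L→Small, XL→Large; Alto's induced payoffs 5, 8, 7, 1; outcome (M, Small), payoffs (8, 7).
If Brio leads: Alto's best replies are Small→M, Medium→M, Large→S; Brio's induced payoffs 7, 1, 10; outcome (S, Large), payoffs (12, 10).
Alto gets 8 moving first and 12 moving second, so Alto prefers to move second.

second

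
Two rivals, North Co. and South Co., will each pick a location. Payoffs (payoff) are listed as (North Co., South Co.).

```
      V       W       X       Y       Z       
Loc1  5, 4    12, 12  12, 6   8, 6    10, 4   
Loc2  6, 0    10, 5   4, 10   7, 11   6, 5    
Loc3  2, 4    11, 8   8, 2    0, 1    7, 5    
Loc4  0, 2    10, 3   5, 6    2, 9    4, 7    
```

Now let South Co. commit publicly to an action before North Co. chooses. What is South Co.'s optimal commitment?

W

North Co. best-responds to each possible South Co. move:
- V: BR = Loc2, leader payoff 0.
- W: BR = Loc1, leader payoff 12.
- X: BR = Loc1, leader payoff 6.
- Y: BR = Loc1, leader payoff 6.
- Z: BR = Loc1, leader payoff 4.
South Co.'s induced payoffs are 0, 12, 6, 6, 4, so South Co. commits to W. Subgame-perfect outcome: (Loc1, W) with payoffs (12, 12).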